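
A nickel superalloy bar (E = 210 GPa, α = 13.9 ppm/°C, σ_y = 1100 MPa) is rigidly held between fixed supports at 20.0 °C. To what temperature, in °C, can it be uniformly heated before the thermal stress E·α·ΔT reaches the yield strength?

E·α·ΔT = 1100 MPa ⇒ ΔT = 1100 / (210.0×10³ × 13.9×10⁻⁶) = 376.8 K.
T = 20.0 + 376.8 = 396.8 °C.

397 °C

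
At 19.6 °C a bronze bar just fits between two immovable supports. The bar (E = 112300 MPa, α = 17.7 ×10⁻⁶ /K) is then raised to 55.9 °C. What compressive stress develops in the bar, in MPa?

E = 112300 MPa = 112.3 GPa.
ΔT = 36.30 K. Constrained thermal stress σ = E·α·ΔT = 112.3×10³ MPa × 17.7×10⁻⁶ × 36.30 = 72.2 MPa (compressive).

72.2 MPa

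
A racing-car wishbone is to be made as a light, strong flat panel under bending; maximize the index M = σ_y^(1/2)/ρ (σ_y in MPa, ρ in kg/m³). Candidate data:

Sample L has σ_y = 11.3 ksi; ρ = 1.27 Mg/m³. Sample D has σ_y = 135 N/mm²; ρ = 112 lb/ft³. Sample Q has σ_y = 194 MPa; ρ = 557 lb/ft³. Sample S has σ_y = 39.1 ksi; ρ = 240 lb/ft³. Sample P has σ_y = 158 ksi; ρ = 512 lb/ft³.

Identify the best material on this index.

sample L

In SI units:
  sample L: σ_y = 77.91 MPa, ρ = 1270 kg/m³
  sample D: σ_y = 135.0 MPa, ρ = 1794 kg/m³
  sample Q: σ_y = 194.0 MPa, ρ = 8922 kg/m³
  sample S: σ_y = 269.6 MPa, ρ = 3844 kg/m³
  sample P: σ_y = 1089 MPa, ρ = 8201 kg/m³
  sample L: M = 6.95×10⁻³
  sample D: M = 6.48×10⁻³
  sample S: M = 4.27×10⁻³
  sample P: M = 4.02×10⁻³
  sample Q: M = 1.56×10⁻³
Sample L has the largest M.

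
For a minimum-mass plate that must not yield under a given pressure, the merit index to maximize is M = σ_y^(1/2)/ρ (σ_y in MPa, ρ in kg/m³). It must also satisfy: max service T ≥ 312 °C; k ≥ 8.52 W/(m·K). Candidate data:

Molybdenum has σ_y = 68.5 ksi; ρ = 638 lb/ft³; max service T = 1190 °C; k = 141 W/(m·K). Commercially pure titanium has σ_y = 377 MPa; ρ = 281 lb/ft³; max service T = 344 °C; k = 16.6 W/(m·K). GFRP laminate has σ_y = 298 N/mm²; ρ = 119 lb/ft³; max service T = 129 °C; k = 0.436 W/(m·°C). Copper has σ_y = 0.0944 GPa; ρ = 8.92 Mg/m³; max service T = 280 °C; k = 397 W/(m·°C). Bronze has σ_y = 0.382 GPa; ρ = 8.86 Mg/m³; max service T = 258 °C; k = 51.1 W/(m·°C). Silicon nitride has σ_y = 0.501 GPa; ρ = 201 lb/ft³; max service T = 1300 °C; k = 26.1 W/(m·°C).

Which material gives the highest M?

silicon nitride

Screen on constraints: max service T ≥ 312 °C; k ≥ 8.52 W/(m·K). Survivors: molybdenum, commercially pure titanium, silicon nitride.
After converting to SI:
  molybdenum: σ_y = 472.3 MPa, ρ = 10220 kg/m³
  commercially pure titanium: σ_y = 377.0 MPa, ρ = 4501 kg/m³
  silicon nitride: σ_y = 501.0 MPa, ρ = 3220 kg/m³
  silicon nitride: M = 6.95×10⁻³
  commercially pure titanium: M = 4.31×10⁻³
  molybdenum: M = 2.13×10⁻³
Silicon nitride has the largest M.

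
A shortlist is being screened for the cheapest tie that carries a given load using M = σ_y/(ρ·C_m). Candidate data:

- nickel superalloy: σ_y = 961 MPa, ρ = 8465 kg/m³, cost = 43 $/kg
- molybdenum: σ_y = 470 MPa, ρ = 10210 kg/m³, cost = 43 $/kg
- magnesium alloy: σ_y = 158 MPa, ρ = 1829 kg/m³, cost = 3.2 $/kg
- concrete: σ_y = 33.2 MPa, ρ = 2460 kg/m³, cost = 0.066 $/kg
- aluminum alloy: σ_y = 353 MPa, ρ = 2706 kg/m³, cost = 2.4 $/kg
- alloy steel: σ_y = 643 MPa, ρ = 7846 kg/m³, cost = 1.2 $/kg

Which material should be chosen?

Evaluate M for each candidate:
  concrete: M = 204 kN·m per $
  alloy steel: M = 68.3 kN·m per $
  aluminum alloy: M = 54.4 kN·m per $
  magnesium alloy: M = 27.0 kN·m per $
  nickel superalloy: M = 2.64 kN·m per $
  molybdenum: M = 1.07 kN·m per $
Concrete has the largest M.

concrete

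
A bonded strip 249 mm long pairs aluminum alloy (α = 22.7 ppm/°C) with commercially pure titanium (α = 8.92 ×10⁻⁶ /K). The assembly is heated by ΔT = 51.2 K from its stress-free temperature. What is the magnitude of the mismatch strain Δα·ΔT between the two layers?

7.06×10⁻⁴

Δα = |22.7 − 8.92|×10⁻⁶/K = 13.8×10⁻⁶/K.
Mismatch strain = Δα·ΔT = 13.8×10⁻⁶ × 51.2 = 7.06×10⁻⁴.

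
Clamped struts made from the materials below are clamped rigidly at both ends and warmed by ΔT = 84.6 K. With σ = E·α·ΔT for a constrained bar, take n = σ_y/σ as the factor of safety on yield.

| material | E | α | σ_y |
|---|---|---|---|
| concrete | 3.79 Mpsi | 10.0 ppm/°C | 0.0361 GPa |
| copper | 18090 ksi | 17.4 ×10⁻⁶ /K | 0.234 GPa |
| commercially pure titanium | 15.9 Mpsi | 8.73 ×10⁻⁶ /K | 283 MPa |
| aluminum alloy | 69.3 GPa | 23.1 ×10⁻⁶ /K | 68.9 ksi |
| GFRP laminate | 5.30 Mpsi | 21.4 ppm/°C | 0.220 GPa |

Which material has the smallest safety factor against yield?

copper

With everything in SI (GPa, ×10⁻⁶/K, MPa):
  concrete: E = 26.13, α = 10.0, σ_y = 36.10 → σ = 22.1 MPa, n = 1.63
  copper: E = 124.7, α = 17.4, σ_y = 234.0 → σ = 184 MPa, n = 1.27
  commercially pure titanium: E = 109.6, α = 8.73, σ_y = 283.0 → σ = 81.0 MPa, n = 3.50
  aluminum alloy: E = 69.30, α = 23.1, σ_y = 475.0 → σ = 135 MPa, n = 3.51
  GFRP laminate: E = 36.54, α = 21.4, σ_y = 220.0 → σ = 66.2 MPa, n = 3.33
Smallest n: copper with n = 1.27.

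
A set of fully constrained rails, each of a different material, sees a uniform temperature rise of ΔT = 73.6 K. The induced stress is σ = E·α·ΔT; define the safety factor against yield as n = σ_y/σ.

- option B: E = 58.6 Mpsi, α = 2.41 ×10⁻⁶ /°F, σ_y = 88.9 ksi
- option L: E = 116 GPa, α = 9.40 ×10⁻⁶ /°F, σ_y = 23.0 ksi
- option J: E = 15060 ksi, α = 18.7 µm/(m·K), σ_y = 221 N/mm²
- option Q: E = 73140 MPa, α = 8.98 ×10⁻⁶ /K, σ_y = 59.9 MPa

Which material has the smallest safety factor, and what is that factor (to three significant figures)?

In consistent units (E in GPa, α in ×10⁻⁶/K, σ_y in MPa):
  option B: E = 404.0, α = 4.34, σ_y = 612.9 → σ = 129 MPa, n = 4.75
  option L: E = 116.0, α = 16.9, σ_y = 158.6 → σ = 144 MPa, n = 1.10
  option J: E = 103.8, α = 18.7, σ_y = 221.0 → σ = 143 MPa, n = 1.55
  option Q: E = 73.14, α = 8.98, σ_y = 59.90 → σ = 48.3 MPa, n = 1.24
The minimum is option L at n = 1.10.

option L, n = 1.10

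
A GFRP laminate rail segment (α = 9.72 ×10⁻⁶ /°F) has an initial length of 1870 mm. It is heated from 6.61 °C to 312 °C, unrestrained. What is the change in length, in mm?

9.99 mm

Convert α: 9.72×10⁻⁶/°F × (9/5) = 17.5×10⁻⁶/K.
ΔT = 312 − 6.61 = 305.4 K.
ΔL = α·L₀·ΔT = 17.5×10⁻⁶ × 1870 mm × 305.4 K = 9.99 mm.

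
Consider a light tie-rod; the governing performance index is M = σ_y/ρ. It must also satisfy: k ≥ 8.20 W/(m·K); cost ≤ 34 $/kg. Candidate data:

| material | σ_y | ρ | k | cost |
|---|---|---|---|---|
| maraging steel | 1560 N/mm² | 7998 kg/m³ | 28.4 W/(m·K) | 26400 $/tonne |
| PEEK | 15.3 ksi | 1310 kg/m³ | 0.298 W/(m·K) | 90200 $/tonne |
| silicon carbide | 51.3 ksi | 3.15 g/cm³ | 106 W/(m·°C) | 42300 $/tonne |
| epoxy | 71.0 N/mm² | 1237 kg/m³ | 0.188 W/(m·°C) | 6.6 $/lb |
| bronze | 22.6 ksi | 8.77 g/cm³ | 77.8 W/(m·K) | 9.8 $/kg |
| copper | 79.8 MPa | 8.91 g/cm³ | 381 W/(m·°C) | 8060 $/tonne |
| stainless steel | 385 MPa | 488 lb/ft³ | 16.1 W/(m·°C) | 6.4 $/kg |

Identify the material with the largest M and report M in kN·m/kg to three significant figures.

maraging steel, M = 195 kN·m/kg

Screen on constraints: k ≥ 8.20 W/(m·K); cost ≤ 34 $/kg. Survivors: maraging steel, bronze, copper, stainless steel.
In SI units:
  maraging steel: σ_y = 1560 MPa, ρ = 7998 kg/m³
  bronze: σ_y = 155.8 MPa, ρ = 8770 kg/m³
  copper: σ_y = 79.80 MPa, ρ = 8910 kg/m³
  stainless steel: σ_y = 385.0 MPa, ρ = 7817 kg/m³
  maraging steel: M = 195 kN·m/kg
  stainless steel: M = 49.3 kN·m/kg
  bronze: M = 17.8 kN·m/kg
  copper: M = 8.96 kN·m/kg
The maximum is for maraging steel.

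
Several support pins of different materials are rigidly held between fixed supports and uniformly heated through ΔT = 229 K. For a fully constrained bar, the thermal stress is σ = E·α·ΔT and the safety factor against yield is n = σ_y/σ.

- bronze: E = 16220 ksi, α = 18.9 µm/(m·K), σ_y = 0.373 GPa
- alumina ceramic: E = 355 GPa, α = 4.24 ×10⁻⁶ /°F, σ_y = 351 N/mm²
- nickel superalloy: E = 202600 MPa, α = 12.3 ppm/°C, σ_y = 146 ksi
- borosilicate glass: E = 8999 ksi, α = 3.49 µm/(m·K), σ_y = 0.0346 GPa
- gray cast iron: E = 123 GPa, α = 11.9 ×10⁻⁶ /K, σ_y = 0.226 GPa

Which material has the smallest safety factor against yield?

alumina ceramic

With everything in SI (GPa, ×10⁻⁶/K, MPa):
  bronze: E = 111.8, α = 18.9, σ_y = 373.0 → σ = 484 MPa, n = 0.771
  alumina ceramic: E = 355.0, α = 7.63, σ_y = 351.0 → σ = 620 MPa, n = 0.566
  nickel superalloy: E = 202.6, α = 12.3, σ_y = 1007 → σ = 571 MPa, n = 1.76
  borosilicate glass: E = 62.05, α = 3.49, σ_y = 34.60 → σ = 49.6 MPa, n = 0.698
  gray cast iron: E = 123.0, α = 11.9, σ_y = 226.0 → σ = 335 MPa, n = 0.674
Smallest n: alumina ceramic with n = 0.566.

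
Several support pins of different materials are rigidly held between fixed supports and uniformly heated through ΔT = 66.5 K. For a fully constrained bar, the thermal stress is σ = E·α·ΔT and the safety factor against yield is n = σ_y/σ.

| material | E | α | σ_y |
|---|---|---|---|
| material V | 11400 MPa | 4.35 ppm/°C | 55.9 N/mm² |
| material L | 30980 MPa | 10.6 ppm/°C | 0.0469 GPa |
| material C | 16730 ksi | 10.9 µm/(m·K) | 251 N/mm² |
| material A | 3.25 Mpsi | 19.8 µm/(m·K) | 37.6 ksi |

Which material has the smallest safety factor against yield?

material L

Per material, after unit conversion:
  material V: E = 11.40, α = 4.35, σ_y = 55.90 → σ = 3.30 MPa, n = 17.0
  material L: E = 30.98, α = 10.6, σ_y = 46.90 → σ = 21.8 MPa, n = 2.15
  material C: E = 115.3, α = 10.9, σ_y = 251.0 → σ = 83.6 MPa, n = 3.00
  material A: E = 22.41, α = 19.8, σ_y = 259.2 → σ = 29.5 MPa, n = 8.79
Smallest n: material L with n = 2.15.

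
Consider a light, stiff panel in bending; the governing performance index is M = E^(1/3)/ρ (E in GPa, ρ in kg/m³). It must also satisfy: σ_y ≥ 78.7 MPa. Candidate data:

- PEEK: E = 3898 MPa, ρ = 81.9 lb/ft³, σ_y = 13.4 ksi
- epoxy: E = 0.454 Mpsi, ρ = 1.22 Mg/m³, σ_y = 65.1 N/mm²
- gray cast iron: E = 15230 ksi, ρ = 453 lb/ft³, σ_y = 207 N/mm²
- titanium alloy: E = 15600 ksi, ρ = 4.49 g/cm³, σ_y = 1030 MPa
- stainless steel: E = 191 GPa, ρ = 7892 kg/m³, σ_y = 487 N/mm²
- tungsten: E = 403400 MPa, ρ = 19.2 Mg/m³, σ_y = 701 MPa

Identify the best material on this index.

PEEK

Screen on constraints: σ_y ≥ 78.7 MPa. Survivors: PEEK, gray cast iron, titanium alloy, stainless steel, tungsten.
Convert each candidate to consistent units, then evaluate M:
  PEEK: E = 3.898 GPa, ρ = 1312 kg/m³
  gray cast iron: E = 105.0 GPa, ρ = 7256 kg/m³
  titanium alloy: E = 107.6 GPa, ρ = 4490 kg/m³
  stainless steel: E = 191.0 GPa, ρ = 7892 kg/m³
  tungsten: E = 403.4 GPa, ρ = 19200 kg/m³
  PEEK: M = 1.20×10⁻³
  titanium alloy: M = 1.06×10⁻³
  stainless steel: M = 0.730×10⁻³
  gray cast iron: M = 0.650×10⁻³
  tungsten: M = 0.385×10⁻³
PEEK ranks first.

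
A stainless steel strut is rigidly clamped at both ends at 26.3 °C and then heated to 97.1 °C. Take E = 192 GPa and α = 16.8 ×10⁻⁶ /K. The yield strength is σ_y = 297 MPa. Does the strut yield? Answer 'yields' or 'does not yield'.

ΔT = 70.80 K. Constrained thermal stress σ = E·α·ΔT = 192.0×10³ MPa × 16.8×10⁻⁶ × 70.80 = 228 MPa (compressive).
Compare to σ_y = 297 MPa: σ < σ_y, so it does not yield.

does not yield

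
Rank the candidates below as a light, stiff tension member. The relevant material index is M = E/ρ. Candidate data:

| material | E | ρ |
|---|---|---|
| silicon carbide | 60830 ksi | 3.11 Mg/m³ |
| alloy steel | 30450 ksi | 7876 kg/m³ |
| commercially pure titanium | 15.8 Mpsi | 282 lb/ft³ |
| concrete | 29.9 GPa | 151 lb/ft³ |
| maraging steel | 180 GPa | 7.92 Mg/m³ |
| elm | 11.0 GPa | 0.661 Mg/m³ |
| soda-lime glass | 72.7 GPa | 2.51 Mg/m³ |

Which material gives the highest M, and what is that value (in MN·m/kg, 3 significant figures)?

silicon carbide, M = 135 MN·m/kg

After converting to SI:
  silicon carbide: E = 419.4 GPa, ρ = 3110 kg/m³
  alloy steel: E = 209.9 GPa, ρ = 7876 kg/m³
  commercially pure titanium: E = 108.9 GPa, ρ = 4517 kg/m³
  concrete: E = 29.90 GPa, ρ = 2419 kg/m³
  maraging steel: E = 180.0 GPa, ρ = 7920 kg/m³
  elm: E = 11.00 GPa, ρ = 661.0 kg/m³
  soda-lime glass: E = 72.70 GPa, ρ = 2510 kg/m³
  silicon carbide: M = 135 MN·m/kg
  soda-lime glass: M = 29.0 MN·m/kg
  alloy steel: M = 26.7 MN·m/kg
  commercially pure titanium: M = 24.1 MN·m/kg
  maraging steel: M = 22.7 MN·m/kg
  elm: M = 16.6 MN·m/kg
  concrete: M = 12.4 MN·m/kg
Silicon carbide ranks first.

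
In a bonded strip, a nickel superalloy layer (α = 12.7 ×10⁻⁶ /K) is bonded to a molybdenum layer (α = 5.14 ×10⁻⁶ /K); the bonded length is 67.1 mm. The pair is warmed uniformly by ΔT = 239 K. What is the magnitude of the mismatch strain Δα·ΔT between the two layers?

1.81×10⁻³

Δα = |12.7 − 5.14|×10⁻⁶/K = 7.56×10⁻⁶/K.
Mismatch strain = Δα·ΔT = 7.56×10⁻⁶ × 239.0 = 1.81×10⁻³.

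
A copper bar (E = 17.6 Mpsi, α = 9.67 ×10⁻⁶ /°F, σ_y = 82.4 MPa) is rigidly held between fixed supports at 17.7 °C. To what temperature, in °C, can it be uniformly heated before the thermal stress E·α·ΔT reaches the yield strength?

E = 17.6 Mpsi = 121.3 GPa.
α = 9.67×10⁻⁶/°F × 9/5 = 17.4×10⁻⁶/K.
E·α·ΔT = 82.40 MPa ⇒ ΔT = 82.40 / (121.3×10³ × 17.4×10⁻⁶) = 39.01 K.
T = 17.7 + 39.01 = 56.71 °C.

56.7 °C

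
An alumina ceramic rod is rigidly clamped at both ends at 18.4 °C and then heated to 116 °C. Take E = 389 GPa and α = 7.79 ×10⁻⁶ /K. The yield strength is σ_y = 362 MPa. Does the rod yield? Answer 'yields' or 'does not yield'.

does not yield

ΔT = 97.60 K. Constrained thermal stress σ = E·α·ΔT = 389.0×10³ MPa × 7.79×10⁻⁶ × 97.60 = 296 MPa (compressive).
Compare to σ_y = 362 MPa: σ < σ_y, so it does not yield.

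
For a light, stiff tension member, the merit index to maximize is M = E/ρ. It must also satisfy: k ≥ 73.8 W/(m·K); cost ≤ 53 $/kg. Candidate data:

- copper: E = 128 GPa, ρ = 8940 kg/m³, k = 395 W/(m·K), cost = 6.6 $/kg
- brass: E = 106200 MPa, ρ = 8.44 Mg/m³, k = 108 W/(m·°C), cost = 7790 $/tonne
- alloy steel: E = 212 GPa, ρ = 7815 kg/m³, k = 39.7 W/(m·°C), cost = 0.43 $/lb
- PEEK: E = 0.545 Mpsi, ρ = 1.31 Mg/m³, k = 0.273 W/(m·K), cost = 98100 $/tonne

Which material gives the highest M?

copper

Screen on constraints: k ≥ 73.8 W/(m·K); cost ≤ 53 $/kg. Survivors: copper, brass.
After converting to SI:
  copper: E = 128.0 GPa, ρ = 8940 kg/m³
  brass: E = 106.2 GPa, ρ = 8440 kg/m³
  copper: M = 14.3 MN·m/kg
  brass: M = 12.6 MN·m/kg
Copper has the largest M.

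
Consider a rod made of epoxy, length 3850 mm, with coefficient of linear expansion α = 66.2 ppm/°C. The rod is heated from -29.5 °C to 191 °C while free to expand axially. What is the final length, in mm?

ΔT = 191 − (-29.5) = 220.5 K.
ΔL = α·L₀·ΔT = 66.2×10⁻⁶ × 3850 mm × 220.5 K = 56.2 mm.
L = L₀ + ΔL = 3850 + 56.2 = 3906.2 mm.

3906.2 mm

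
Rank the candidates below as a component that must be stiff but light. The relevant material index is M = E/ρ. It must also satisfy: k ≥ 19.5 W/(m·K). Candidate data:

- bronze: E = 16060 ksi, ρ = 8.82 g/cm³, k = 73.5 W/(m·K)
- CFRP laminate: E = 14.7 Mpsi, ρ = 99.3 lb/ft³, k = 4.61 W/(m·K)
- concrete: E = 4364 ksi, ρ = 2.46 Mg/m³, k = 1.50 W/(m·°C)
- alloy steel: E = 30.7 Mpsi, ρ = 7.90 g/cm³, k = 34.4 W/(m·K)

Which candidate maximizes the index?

alloy steel

Screen on constraints: k ≥ 19.5 W/(m·K). Survivors: bronze, alloy steel.
Putting every candidate on a common basis:
  bronze: E = 110.7 GPa, ρ = 8820 kg/m³
  alloy steel: E = 211.7 GPa, ρ = 7900 kg/m³
  alloy steel: M = 26.8 MN·m/kg
  bronze: M = 12.6 MN·m/kg
The maximum is for alloy steel.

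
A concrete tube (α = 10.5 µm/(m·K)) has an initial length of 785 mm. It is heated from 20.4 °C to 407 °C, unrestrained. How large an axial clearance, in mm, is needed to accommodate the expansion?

3.19 mm

ΔT = 407 − 20.4 = 386.6 K.
ΔL = α·L₀·ΔT = 10.5×10⁻⁶ × 785 mm × 386.6 K = 3.19 mm.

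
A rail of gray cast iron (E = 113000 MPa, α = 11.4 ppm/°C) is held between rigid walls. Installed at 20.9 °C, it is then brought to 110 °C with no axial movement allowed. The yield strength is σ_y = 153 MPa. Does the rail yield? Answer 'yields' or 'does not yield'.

E = 113000 MPa = 113.0 GPa.
ΔT = 89.10 K. Constrained thermal stress σ = E·α·ΔT = 113.0×10³ MPa × 11.4×10⁻⁶ × 89.10 = 115 MPa (compressive).
Compare to σ_y = 153 MPa: σ < σ_y, so it does not yield.

does not yield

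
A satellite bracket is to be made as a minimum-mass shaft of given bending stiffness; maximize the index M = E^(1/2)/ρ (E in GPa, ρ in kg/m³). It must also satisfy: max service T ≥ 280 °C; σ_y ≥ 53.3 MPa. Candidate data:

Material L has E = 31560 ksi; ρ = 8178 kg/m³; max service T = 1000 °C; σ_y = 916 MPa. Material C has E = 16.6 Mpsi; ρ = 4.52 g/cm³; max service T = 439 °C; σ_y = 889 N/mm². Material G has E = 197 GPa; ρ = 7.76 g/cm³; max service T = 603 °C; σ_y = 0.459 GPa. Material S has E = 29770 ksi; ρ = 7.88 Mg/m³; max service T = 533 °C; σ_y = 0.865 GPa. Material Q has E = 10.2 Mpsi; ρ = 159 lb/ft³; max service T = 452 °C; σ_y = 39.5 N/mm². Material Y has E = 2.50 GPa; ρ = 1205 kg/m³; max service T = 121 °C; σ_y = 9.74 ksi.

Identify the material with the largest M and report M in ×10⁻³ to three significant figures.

Screen on constraints: max service T ≥ 280 °C; σ_y ≥ 53.3 MPa. Survivors: material L, material C, material G, material S.
Normalizing units and computing the index:
  material L: E = 217.6 GPa, ρ = 8178 kg/m³
  material C: E = 114.5 GPa, ρ = 4520 kg/m³
  material G: E = 197.0 GPa, ρ = 7760 kg/m³
  material S: E = 205.3 GPa, ρ = 7880 kg/m³
  material C: M = 2.37×10⁻³
  material S: M = 1.82×10⁻³
  material G: M = 1.81×10⁻³
  material L: M = 1.80×10⁻³
Material C has the largest M.

material C, M = 2.37×10⁻³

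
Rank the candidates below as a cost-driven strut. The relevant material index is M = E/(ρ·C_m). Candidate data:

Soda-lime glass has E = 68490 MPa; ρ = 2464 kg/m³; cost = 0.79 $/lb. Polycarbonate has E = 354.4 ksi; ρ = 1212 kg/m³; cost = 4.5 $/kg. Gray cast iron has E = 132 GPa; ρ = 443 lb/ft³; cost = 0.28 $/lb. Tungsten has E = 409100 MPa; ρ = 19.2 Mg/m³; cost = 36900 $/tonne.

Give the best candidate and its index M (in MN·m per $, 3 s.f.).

Putting every candidate on a common basis:
  soda-lime glass: E = 68.49 GPa, ρ = 2464 kg/m³, cost = 1.742 $/kg
  polycarbonate: E = 2.444 GPa, ρ = 1212 kg/m³, cost = 4.500 $/kg
  gray cast iron: E = 132.0 GPa, ρ = 7096 kg/m³, cost = 0.6173 $/kg
  tungsten: E = 409.1 GPa, ρ = 19200 kg/m³, cost = 36.90 $/kg
  gray cast iron: M = 30.1 MN·m per $
  soda-lime glass: M = 16.0 MN·m per $
  tungsten: M = 0.577 MN·m per $
  polycarbonate: M = 0.448 MN·m per $
Gray cast iron ranks first.

gray cast iron, M = 30.1 MN·m per $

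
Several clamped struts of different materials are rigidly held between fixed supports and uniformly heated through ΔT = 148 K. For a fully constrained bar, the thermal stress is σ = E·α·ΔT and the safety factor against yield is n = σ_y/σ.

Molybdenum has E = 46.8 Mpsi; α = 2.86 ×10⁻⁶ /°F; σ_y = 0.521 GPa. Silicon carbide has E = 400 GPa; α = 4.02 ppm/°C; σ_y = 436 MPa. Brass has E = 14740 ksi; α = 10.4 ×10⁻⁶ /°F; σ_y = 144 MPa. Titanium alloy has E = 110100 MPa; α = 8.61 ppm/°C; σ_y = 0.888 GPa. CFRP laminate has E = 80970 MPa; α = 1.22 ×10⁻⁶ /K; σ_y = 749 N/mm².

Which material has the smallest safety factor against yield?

In consistent units (E in GPa, α in ×10⁻⁶/K, σ_y in MPa):
  molybdenum: E = 322.7, α = 5.15, σ_y = 521.0 → σ = 246 MPa, n = 2.12
  silicon carbide: E = 400.0, α = 4.02, σ_y = 436.0 → σ = 238 MPa, n = 1.83
  brass: E = 101.6, α = 18.7, σ_y = 144.0 → σ = 282 MPa, n = 0.511
  titanium alloy: E = 110.1, α = 8.61, σ_y = 888.0 → σ = 140 MPa, n = 6.33
  CFRP laminate: E = 80.97, α = 1.22, σ_y = 749.0 → σ = 14.6 MPa, n = 51.2
Smallest n: brass with n = 0.511.

brass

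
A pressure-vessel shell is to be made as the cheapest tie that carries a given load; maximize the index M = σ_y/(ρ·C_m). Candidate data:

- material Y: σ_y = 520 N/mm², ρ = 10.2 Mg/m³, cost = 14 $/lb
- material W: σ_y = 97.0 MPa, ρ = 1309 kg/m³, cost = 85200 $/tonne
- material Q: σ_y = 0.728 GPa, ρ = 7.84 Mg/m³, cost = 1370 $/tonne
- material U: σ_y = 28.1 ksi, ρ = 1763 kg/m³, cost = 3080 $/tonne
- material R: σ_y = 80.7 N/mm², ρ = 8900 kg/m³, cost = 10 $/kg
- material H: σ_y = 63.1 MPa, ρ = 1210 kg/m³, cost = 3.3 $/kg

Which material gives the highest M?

Convert each candidate to consistent units, then evaluate M:
  material Y: σ_y = 520.0 MPa, ρ = 10200 kg/m³, cost = 30.86 $/kg
  material W: σ_y = 97.00 MPa, ρ = 1309 kg/m³, cost = 85.20 $/kg
  material Q: σ_y = 728.0 MPa, ρ = 7840 kg/m³, cost = 1.370 $/kg
  material U: σ_y = 193.7 MPa, ρ = 1763 kg/m³, cost = 3.080 $/kg
  material R: σ_y = 80.70 MPa, ρ = 8900 kg/m³, cost = 10.00 $/kg
  material H: σ_y = 63.10 MPa, ρ = 1210 kg/m³, cost = 3.300 $/kg
  material Q: M = 67.8 kN·m per $
  material U: M = 35.7 kN·m per $
  material H: M = 15.8 kN·m per $
  material Y: M = 1.65 kN·m per $
  material R: M = 0.907 kN·m per $
  material W: M = 0.870 kN·m per $
Highest index: material Q.

material Q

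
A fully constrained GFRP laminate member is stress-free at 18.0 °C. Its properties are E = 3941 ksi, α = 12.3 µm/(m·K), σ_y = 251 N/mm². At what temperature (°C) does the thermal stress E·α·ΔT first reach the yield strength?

769 °C

E = 3941 ksi = 27.17 GPa.
σ_y = 251 N/mm² = 251.0 MPa.
E·α·ΔT = 251.0 MPa ⇒ ΔT = 251.0 / (27.17×10³ × 12.3×10⁻⁶) = 751.0 K.
T = 18.0 + 751.0 = 769.0 °C.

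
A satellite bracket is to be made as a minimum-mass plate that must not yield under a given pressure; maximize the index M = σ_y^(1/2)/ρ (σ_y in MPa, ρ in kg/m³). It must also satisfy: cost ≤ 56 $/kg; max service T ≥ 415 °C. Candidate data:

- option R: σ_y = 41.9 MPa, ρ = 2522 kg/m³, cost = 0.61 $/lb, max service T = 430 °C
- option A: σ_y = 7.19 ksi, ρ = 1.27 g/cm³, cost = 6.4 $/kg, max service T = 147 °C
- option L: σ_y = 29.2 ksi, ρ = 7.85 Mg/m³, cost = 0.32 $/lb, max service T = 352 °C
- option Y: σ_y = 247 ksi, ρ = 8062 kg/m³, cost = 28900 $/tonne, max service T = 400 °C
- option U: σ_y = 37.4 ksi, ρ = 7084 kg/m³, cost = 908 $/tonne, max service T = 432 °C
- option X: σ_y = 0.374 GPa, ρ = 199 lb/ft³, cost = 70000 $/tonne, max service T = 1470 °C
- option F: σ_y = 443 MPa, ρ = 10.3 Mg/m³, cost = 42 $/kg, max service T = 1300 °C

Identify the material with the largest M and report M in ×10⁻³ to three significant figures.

option R, M = 2.57×10⁻³

Screen on constraints: cost ≤ 56 $/kg; max service T ≥ 415 °C. Survivors: option R, option U, option F.
Normalizing units and computing the index:
  option R: σ_y = 41.90 MPa, ρ = 2522 kg/m³
  option U: σ_y = 257.9 MPa, ρ = 7084 kg/m³
  option F: σ_y = 443.0 MPa, ρ = 10300 kg/m³
  option R: M = 2.57×10⁻³
  option U: M = 2.27×10⁻³
  option F: M = 2.04×10⁻³
The maximum is for option R.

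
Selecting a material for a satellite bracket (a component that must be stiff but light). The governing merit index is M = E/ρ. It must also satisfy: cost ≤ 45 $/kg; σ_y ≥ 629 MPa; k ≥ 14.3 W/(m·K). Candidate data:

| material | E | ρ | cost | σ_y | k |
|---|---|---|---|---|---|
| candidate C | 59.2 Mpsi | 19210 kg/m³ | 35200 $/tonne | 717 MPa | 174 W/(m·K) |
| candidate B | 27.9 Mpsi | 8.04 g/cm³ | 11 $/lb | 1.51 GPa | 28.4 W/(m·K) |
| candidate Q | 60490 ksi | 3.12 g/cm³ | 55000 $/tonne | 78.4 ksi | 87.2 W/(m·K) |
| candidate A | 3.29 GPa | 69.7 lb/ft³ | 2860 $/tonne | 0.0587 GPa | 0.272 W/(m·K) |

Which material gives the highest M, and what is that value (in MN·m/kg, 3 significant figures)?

Screen on constraints: cost ≤ 45 $/kg; σ_y ≥ 629 MPa; k ≥ 14.3 W/(m·K). Survivors: candidate C, candidate B.
In SI units:
  candidate C: E = 408.2 GPa, ρ = 19210 kg/m³
  candidate B: E = 192.4 GPa, ρ = 8040 kg/m³
  candidate B: M = 23.9 MN·m/kg
  candidate C: M = 21.2 MN·m/kg
The maximum is for candidate B.

candidate B, M = 23.9 MN·m/kg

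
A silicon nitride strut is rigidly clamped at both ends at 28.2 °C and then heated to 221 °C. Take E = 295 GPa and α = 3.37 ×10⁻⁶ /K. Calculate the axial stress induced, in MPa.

ΔT = 192.8 K. Constrained thermal stress σ = E·α·ΔT = 295.0×10³ MPa × 3.37×10⁻⁶ × 192.8 = 192 MPa (compressive).

192 MPa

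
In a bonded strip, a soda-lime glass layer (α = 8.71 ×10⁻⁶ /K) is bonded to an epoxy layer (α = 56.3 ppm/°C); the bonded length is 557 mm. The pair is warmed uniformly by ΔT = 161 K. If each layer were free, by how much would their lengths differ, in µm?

Δα = |8.71 − 56.3|×10⁻⁶/K = 47.6×10⁻⁶/K.
ΔL_mismatch = Δα·L·ΔT = 47.6×10⁻⁶ × 557.0 mm × 161.0 K = 4270 µm.

4270 µm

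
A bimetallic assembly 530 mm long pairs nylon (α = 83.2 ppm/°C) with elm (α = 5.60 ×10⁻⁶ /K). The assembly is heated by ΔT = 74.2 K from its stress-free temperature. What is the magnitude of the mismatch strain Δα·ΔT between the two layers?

Δα = |83.2 − 5.60|×10⁻⁶/K = 77.6×10⁻⁶/K.
Mismatch strain = Δα·ΔT = 77.6×10⁻⁶ × 74.2 = 5.76×10⁻³.

5.76×10⁻³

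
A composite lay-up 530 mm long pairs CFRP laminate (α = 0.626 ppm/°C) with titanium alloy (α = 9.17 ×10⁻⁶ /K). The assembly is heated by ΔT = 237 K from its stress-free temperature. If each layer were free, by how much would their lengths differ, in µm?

1070 µm

Δα = |0.626 − 9.17|×10⁻⁶/K = 8.54×10⁻⁶/K.
ΔL_mismatch = Δα·L·ΔT = 8.54×10⁻⁶ × 530.0 mm × 237.0 K = 1070 µm.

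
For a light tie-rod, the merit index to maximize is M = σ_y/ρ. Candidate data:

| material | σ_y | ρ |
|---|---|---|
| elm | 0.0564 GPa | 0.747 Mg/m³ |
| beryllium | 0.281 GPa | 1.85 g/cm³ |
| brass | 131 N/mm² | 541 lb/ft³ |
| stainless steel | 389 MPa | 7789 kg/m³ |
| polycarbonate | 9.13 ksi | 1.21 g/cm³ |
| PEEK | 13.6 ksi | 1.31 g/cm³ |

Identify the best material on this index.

beryllium

In SI units:
  elm: σ_y = 56.40 MPa, ρ = 747.0 kg/m³
  beryllium: σ_y = 281.0 MPa, ρ = 1850 kg/m³
  brass: σ_y = 131.0 MPa, ρ = 8666 kg/m³
  stainless steel: σ_y = 389.0 MPa, ρ = 7789 kg/m³
  polycarbonate: σ_y = 62.95 MPa, ρ = 1210 kg/m³
  PEEK: σ_y = 93.77 MPa, ρ = 1310 kg/m³
  beryllium: M = 152 kN·m/kg
  elm: M = 75.5 kN·m/kg
  PEEK: M = 71.6 kN·m/kg
  polycarbonate: M = 52.0 kN·m/kg
  stainless steel: M = 49.9 kN·m/kg
  brass: M = 15.1 kN·m/kg
Beryllium ranks first.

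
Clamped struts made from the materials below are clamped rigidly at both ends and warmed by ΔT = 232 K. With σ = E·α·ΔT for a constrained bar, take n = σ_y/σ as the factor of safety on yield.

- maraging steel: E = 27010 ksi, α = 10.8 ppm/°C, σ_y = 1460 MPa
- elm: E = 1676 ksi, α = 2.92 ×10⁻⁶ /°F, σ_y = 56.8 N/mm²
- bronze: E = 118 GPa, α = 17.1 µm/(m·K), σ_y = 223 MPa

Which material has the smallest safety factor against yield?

With everything in SI (GPa, ×10⁻⁶/K, MPa):
  maraging steel: E = 186.2, α = 10.8, σ_y = 1460 → σ = 467 MPa, n = 3.13
  elm: E = 11.56, α = 5.26, σ_y = 56.80 → σ = 14.1 MPa, n = 4.03
  bronze: E = 118.0, α = 17.1, σ_y = 223.0 → σ = 468 MPa, n = 0.476
The minimum is bronze at n = 0.476.

bronze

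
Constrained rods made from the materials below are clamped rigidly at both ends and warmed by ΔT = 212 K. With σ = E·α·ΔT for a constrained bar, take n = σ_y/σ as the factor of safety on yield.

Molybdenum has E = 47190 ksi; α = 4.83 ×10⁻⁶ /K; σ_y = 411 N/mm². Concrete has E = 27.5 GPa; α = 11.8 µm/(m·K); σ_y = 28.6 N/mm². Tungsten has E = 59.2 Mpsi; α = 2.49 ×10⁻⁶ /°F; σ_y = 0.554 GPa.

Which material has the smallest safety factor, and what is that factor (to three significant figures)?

With everything in SI (GPa, ×10⁻⁶/K, MPa):
  molybdenum: E = 325.4, α = 4.83, σ_y = 411.0 → σ = 333 MPa, n = 1.23
  concrete: E = 27.50, α = 11.8, σ_y = 28.60 → σ = 68.8 MPa, n = 0.416
  tungsten: E = 408.2, α = 4.48, σ_y = 554.0 → σ = 388 MPa, n = 1.43
The minimum is concrete at n = 0.416.

concrete, n = 0.416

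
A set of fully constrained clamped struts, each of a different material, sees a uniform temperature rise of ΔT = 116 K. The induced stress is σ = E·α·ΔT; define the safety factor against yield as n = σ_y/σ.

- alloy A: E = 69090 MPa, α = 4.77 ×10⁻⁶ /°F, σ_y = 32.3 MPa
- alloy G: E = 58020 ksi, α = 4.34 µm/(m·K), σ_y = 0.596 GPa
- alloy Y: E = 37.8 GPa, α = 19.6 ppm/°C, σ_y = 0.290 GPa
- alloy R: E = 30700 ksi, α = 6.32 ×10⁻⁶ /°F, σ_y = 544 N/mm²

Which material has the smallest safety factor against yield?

alloy A

With everything in SI (GPa, ×10⁻⁶/K, MPa):
  alloy A: E = 69.09, α = 8.59, σ_y = 32.30 → σ = 68.8 MPa, n = 0.469
  alloy G: E = 400.0, α = 4.34, σ_y = 596.0 → σ = 201 MPa, n = 2.96
  alloy Y: E = 37.80, α = 19.6, σ_y = 290.0 → σ = 85.9 MPa, n = 3.37
  alloy R: E = 211.7, α = 11.4, σ_y = 544.0 → σ = 279 MPa, n = 1.95
The minimum is alloy A at n = 0.469.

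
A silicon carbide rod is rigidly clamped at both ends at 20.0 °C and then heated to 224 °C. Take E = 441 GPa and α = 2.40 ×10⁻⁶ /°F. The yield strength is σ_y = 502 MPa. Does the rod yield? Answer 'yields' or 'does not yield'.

does not yield

α = 2.40×10⁻⁶/°F × 9/5 = 4.32×10⁻⁶/K.
ΔT = 204.0 K. Constrained thermal stress σ = E·α·ΔT = 441.0×10³ MPa × 4.32×10⁻⁶ × 204.0 = 389 MPa (compressive).
Compare to σ_y = 502 MPa: σ < σ_y, so it does not yield.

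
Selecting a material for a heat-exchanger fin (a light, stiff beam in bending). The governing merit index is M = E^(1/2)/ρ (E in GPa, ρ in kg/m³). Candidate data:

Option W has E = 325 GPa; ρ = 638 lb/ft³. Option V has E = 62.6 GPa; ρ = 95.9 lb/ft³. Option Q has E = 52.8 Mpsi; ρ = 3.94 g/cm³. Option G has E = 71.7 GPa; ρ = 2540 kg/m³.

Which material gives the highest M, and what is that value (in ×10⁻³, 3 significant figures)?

option V, M = 5.15×10⁻³

After converting to SI:
  option W: E = 325.0 GPa, ρ = 10220 kg/m³
  option V: E = 62.60 GPa, ρ = 1536 kg/m³
  option Q: E = 364.0 GPa, ρ = 3940 kg/m³
  option G: E = 71.70 GPa, ρ = 2540 kg/m³
  option V: M = 5.15×10⁻³
  option Q: M = 4.84×10⁻³
  option G: M = 3.33×10⁻³
  option W: M = 1.76×10⁻³
Highest index: option V.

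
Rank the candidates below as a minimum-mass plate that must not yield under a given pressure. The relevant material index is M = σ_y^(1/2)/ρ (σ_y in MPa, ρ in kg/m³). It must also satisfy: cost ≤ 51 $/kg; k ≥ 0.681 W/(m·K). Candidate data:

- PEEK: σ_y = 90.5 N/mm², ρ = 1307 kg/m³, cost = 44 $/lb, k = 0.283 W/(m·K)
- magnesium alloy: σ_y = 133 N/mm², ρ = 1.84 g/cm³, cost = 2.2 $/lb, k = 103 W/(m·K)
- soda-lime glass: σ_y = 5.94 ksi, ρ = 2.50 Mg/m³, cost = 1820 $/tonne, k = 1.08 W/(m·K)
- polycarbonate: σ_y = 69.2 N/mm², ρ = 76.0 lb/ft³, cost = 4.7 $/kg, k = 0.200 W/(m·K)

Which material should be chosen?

Screen on constraints: cost ≤ 51 $/kg; k ≥ 0.681 W/(m·K). Survivors: magnesium alloy, soda-lime glass.
Convert each candidate to consistent units, then evaluate M:
  magnesium alloy: σ_y = 133.0 MPa, ρ = 1840 kg/m³
  soda-lime glass: σ_y = 40.95 MPa, ρ = 2500 kg/m³
  magnesium alloy: M = 6.27×10⁻³
  soda-lime glass: M = 2.56×10⁻³
Magnesium alloy has the largest M.

magnesium alloy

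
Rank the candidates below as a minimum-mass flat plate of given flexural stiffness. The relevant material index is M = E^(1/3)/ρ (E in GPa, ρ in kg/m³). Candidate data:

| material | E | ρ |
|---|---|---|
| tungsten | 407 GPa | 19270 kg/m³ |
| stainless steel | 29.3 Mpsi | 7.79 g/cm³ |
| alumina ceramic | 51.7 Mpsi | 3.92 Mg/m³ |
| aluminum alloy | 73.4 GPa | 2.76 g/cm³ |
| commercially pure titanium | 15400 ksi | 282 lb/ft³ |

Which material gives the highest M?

alumina ceramic

After converting to SI:
  tungsten: E = 407.0 GPa, ρ = 19270 kg/m³
  stainless steel: E = 202.0 GPa, ρ = 7790 kg/m³
  alumina ceramic: E = 356.5 GPa, ρ = 3920 kg/m³
  aluminum alloy: E = 73.40 GPa, ρ = 2760 kg/m³
  commercially pure titanium: E = 106.2 GPa, ρ = 4517 kg/m³
  alumina ceramic: M = 1.81×10⁻³
  aluminum alloy: M = 1.52×10⁻³
  commercially pure titanium: M = 1.05×10⁻³
  stainless steel: M = 0.753×10⁻³
  tungsten: M = 0.385×10⁻³
Alumina ceramic ranks first.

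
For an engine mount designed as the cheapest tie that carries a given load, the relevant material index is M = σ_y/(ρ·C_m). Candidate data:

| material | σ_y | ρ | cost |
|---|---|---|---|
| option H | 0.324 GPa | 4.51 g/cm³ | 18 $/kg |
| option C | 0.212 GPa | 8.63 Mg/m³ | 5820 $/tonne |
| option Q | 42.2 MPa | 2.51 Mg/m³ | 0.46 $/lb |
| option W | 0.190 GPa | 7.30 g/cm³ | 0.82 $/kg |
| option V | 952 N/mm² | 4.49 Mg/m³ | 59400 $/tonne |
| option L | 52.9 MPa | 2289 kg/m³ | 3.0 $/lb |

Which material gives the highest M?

Normalizing units and computing the index:
  option H: σ_y = 324.0 MPa, ρ = 4510 kg/m³, cost = 18.00 $/kg
  option C: σ_y = 212.0 MPa, ρ = 8630 kg/m³, cost = 5.820 $/kg
  option Q: σ_y = 42.20 MPa, ρ = 2510 kg/m³, cost = 1.014 $/kg
  option W: σ_y = 190.0 MPa, ρ = 7300 kg/m³, cost = 0.8200 $/kg
  option V: σ_y = 952.0 MPa, ρ = 4490 kg/m³, cost = 59.40 $/kg
  option L: σ_y = 52.90 MPa, ρ = 2289 kg/m³, cost = 6.614 $/kg
  option W: M = 31.7 kN·m per $
  option Q: M = 16.6 kN·m per $
  option C: M = 4.22 kN·m per $
  option H: M = 3.99 kN·m per $
  option V: M = 3.57 kN·m per $
  option L: M = 3.49 kN·m per $
Highest index: option W.

option W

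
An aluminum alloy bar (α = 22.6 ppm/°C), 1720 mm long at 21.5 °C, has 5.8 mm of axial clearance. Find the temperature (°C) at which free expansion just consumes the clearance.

α·L₀·ΔT = 5.8 mm ⇒ ΔT = 5.8 / (22.6×10⁻⁶ × 1720.0) = 149.2 K.
T = 21.5 + 149.2 = 170.7 °C.

171 °C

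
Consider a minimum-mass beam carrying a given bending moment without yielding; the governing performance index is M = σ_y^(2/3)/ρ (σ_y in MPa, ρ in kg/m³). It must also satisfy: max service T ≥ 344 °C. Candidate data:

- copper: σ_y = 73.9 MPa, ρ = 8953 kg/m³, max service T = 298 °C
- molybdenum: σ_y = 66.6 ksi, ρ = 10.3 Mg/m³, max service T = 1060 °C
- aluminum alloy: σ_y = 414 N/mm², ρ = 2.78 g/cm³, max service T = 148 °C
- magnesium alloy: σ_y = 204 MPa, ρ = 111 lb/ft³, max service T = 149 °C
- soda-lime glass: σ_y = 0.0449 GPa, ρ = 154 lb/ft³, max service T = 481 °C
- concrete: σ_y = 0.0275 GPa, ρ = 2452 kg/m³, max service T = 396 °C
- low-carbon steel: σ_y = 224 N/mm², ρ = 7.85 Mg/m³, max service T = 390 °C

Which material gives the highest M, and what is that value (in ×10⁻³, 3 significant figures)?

Screen on constraints: max service T ≥ 344 °C. Survivors: molybdenum, soda-lime glass, concrete, low-carbon steel.
Normalizing units and computing the index:
  molybdenum: σ_y = 459.2 MPa, ρ = 10300 kg/m³
  soda-lime glass: σ_y = 44.90 MPa, ρ = 2467 kg/m³
  concrete: σ_y = 27.50 MPa, ρ = 2452 kg/m³
  low-carbon steel: σ_y = 224.0 MPa, ρ = 7850 kg/m³
  molybdenum: M = 5.78×10⁻³
  soda-lime glass: M = 5.12×10⁻³
  low-carbon steel: M = 4.70×10⁻³
  concrete: M = 3.72×10⁻³
Molybdenum ranks first.

molybdenum, M = 5.78×10⁻³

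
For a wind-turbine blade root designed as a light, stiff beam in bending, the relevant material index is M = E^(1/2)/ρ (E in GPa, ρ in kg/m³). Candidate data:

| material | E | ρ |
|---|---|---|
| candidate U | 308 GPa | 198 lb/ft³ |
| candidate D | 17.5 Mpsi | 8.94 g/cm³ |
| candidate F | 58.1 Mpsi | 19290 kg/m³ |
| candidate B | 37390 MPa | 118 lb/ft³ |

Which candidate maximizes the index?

candidate U

Convert each candidate to consistent units, then evaluate M:
  candidate U: E = 308.0 GPa, ρ = 3172 kg/m³
  candidate D: E = 120.7 GPa, ρ = 8940 kg/m³
  candidate F: E = 400.6 GPa, ρ = 19290 kg/m³
  candidate B: E = 37.39 GPa, ρ = 1890 kg/m³
  candidate U: M = 5.53×10⁻³
  candidate B: M = 3.24×10⁻³
  candidate D: M = 1.23×10⁻³
  candidate F: M = 1.04×10⁻³
The maximum is for candidate U.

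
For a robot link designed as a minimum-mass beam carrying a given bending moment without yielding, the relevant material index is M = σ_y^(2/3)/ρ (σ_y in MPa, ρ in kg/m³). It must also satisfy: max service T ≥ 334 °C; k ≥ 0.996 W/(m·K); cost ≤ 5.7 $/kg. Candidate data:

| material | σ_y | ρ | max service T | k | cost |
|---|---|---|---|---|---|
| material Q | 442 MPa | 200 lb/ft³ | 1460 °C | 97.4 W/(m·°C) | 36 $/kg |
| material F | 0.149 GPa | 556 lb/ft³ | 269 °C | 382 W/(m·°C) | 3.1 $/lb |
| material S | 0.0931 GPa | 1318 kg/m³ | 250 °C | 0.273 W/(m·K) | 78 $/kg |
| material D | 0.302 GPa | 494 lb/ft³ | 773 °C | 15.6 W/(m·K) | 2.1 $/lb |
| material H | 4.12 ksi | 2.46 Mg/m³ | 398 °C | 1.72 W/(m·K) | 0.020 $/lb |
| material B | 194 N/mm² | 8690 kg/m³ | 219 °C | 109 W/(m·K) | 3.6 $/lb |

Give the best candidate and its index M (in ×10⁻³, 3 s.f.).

Screen on constraints: max service T ≥ 334 °C; k ≥ 0.996 W/(m·K); cost ≤ 5.7 $/kg. Survivors: material D, material H.
Convert each candidate to consistent units, then evaluate M:
  material D: σ_y = 302.0 MPa, ρ = 7913 kg/m³
  material H: σ_y = 28.41 MPa, ρ = 2460 kg/m³
  material D: M = 5.69×10⁻³
  material H: M = 3.78×10⁻³
Material D ranks first.

material D, M = 5.69×10⁻³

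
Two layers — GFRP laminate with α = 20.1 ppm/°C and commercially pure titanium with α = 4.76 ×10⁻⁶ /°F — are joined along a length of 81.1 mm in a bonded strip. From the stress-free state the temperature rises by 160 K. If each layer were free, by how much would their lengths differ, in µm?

commercially pure titanium: α = 4.76×10⁻⁶/°F × 9/5 = 8.57×10⁻⁶/K.
Δα = |20.1 − 8.57|×10⁻⁶/K = 11.5×10⁻⁶/K.
ΔL_mismatch = Δα·L·ΔT = 11.5×10⁻⁶ × 81.1 mm × 160.0 K = 150 µm.

150 µm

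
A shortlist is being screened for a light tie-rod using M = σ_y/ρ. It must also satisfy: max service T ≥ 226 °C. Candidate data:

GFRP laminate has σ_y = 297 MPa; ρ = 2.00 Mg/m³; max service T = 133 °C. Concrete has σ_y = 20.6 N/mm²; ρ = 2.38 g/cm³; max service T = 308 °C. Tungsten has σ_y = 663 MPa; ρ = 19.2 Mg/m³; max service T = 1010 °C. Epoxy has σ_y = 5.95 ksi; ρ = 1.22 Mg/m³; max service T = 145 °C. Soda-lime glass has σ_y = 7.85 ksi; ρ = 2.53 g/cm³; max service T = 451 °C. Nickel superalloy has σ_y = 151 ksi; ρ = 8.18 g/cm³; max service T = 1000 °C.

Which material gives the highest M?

nickel superalloy

Screen on constraints: max service T ≥ 226 °C. Survivors: concrete, tungsten, soda-lime glass, nickel superalloy.
In SI units:
  concrete: σ_y = 20.60 MPa, ρ = 2380 kg/m³
  tungsten: σ_y = 663.0 MPa, ρ = 19200 kg/m³
  soda-lime glass: σ_y = 54.12 MPa, ρ = 2530 kg/m³
  nickel superalloy: σ_y = 1041 MPa, ρ = 8180 kg/m³
  nickel superalloy: M = 127 kN·m/kg
  tungsten: M = 34.5 kN·m/kg
  soda-lime glass: M = 21.4 kN·m/kg
  concrete: M = 8.66 kN·m/kg
Nickel superalloy ranks first.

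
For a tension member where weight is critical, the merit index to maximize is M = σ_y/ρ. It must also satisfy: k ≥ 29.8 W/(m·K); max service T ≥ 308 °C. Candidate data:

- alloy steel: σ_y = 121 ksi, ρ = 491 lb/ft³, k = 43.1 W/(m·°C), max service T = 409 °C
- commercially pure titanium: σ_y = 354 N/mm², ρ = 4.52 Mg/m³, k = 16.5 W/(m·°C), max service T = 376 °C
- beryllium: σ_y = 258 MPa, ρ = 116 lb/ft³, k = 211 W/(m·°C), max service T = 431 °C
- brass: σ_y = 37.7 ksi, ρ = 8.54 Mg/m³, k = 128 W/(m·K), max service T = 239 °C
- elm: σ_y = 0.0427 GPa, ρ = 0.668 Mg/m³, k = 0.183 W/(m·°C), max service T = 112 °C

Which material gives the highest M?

beryllium

Screen on constraints: k ≥ 29.8 W/(m·K); max service T ≥ 308 °C. Survivors: alloy steel, beryllium.
Normalizing units and computing the index:
  alloy steel: σ_y = 834.3 MPa, ρ = 7865 kg/m³
  beryllium: σ_y = 258.0 MPa, ρ = 1858 kg/m³
  beryllium: M = 139 kN·m/kg
  alloy steel: M = 106 kN·m/kg
Highest index: beryllium.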